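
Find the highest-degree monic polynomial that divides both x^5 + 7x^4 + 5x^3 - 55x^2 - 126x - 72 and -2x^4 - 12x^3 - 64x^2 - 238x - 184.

x^2 + 5x + 4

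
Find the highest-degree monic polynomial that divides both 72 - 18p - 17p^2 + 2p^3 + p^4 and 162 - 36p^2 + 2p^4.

-9 + p^2

Euclidean algorithm in ℚ[p]:
  p^4 + 2p^3 - 17p^2 - 18p + 72 = (1/2)(2p^4 - 36p^2 + 162) + (2p^3 + p^2 - 18p - 9)
  2p^4 - 36p^2 + 162 = (p - 1/2)(2p^3 + p^2 - 18p - 9) + (-(35/2)p^2 + 315/2)
  2p^3 + p^2 - 18p - 9 = (-(4/35)p - 2/35)(-(35/2)p^2 + 315/2) + (0)
Last nonzero remainder: -(35/2)p^2 + 315/2. Dividing through by -35/2 gives the monic gcd p^2 - 9.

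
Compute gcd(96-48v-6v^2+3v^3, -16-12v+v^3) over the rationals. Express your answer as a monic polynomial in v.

Repeated division with remainder:
  3v^3-6v^2-48v+96 = (3)(v^3-12v-16) + (-6v^2-12v+144)
  v^3-12v-16 = (-(1/6)v+1/3)(-6v^2-12v+144) + (16v-64)
  -6v^2-12v+144 = (-(3/8)v-9/4)(16v-64) + (0)
Last nonzero remainder: 16v-64. Dividing through by 16 gives the monic gcd v-4.

-4+v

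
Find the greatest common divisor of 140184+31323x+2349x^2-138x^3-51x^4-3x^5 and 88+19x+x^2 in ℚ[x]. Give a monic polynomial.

88+19x+x^2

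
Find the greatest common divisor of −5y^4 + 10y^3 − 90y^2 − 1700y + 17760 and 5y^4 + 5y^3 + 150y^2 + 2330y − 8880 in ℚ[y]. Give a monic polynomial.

y^3 + 4y^2 + 42y + 592

Repeated division with remainder:
  −5y^4 + 10y^3 − 90y^2 − 1700y + 17760 = (−1)(5y^4 + 5y^3 + 150y^2 + 2330y − 8880) + (15y^3 + 60y^2 + 630y + 8880)
  5y^4 + 5y^3 + 150y^2 + 2330y − 8880 = ((1/3)y − 1)(15y^3 + 60y^2 + 630y + 8880) + (0)
Last nonzero remainder: 15y^3 + 60y^2 + 630y + 8880. Dividing through by 15 gives the monic gcd y^3 + 4y^2 + 42y + 592.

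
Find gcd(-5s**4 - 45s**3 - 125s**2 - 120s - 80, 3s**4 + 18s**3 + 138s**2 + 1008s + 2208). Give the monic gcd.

By polynomial division,
  -5s**4 - 45s**3 - 125s**2 - 120s - 80 = (-5/3)(3s**4 + 18s**3 + 138s**2 + 1008s + 2208) + (-15s**3 + 105s**2 + 1560s + 3600)
  3s**4 + 18s**3 + 138s**2 + 1008s + 2208 = (-(1/5)s - 13/5)(-15s**3 + 105s**2 + 1560s + 3600) + (723s**2 + 5784s + 11568)
  -15s**3 + 105s**2 + 1560s + 3600 = (-(5/241)s + 75/241)(723s**2 + 5784s + 11568) + (0)
Last nonzero remainder: 723s**2 + 5784s + 11568. Dividing through by 723 gives the monic gcd s**2 + 8s + 16.

s**2 + 8s + 16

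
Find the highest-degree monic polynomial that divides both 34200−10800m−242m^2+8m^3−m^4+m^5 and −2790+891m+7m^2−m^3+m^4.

Repeated division with remainder:
  m^5−m^4+8m^3−242m^2−10800m+34200 = (m)(m^4−m^3+7m^2+891m−2790) + (m^3−1133m^2−8010m+34200)
  m^4−m^3+7m^2+891m−2790 = (m+1132)(m^3−1133m^2−8010m+34200) + (1290573m^2+9034011m−38717190)
  m^3−1133m^2−8010m+34200 = ((1/1290573)m−380/430191)(1290573m^2+9034011m−38717190) + (0)
Last nonzero remainder: 1290573m^2+9034011m−38717190. Dividing through by 1290573 gives the monic gcd m^2+7m−30.

−30+7m+m^2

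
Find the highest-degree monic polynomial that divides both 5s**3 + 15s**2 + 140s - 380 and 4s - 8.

s - 2

Euclidean algorithm in ℚ[s]:
  5s**3 + 15s**2 + 140s - 380 = ((5/4)s**2 + (25/4)s + 95/2)(4s - 8) + (0)
Last nonzero remainder: 4s - 8. Dividing through by 4 gives the monic gcd s - 2.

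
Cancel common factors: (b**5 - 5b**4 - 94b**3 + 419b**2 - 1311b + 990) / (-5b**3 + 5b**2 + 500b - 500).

(-b**3 + 14b**2 - 42b + 99)/(5b - 50)

Apply the Euclidean algorithm:
  b**5 - 5b**4 - 94b**3 + 419b**2 - 1311b + 990 = (-(1/5)b**2 + (4/5)b - 2/5)(-5b**3 + 5b**2 + 500b - 500) + (-79b**2 - 711b + 790)
  -5b**3 + 5b**2 + 500b - 500 = ((5/79)b - 50/79)(-79b**2 - 711b + 790) + (0)
Last nonzero remainder: -79b**2 - 711b + 790. Dividing through by -79 gives the monic gcd b**2 + 9b - 10.
Cancel b**2 + 9b - 10 from numerator and denominator to get the reduced form.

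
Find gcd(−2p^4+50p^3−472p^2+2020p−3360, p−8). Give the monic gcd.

Euclidean algorithm in ℚ[p]:
  −2p^4+50p^3−472p^2+2020p−3360 = (−2p^3+34p^2−200p+420)(p−8) + (0)
The last nonzero remainder p−8 is already monic.

p−8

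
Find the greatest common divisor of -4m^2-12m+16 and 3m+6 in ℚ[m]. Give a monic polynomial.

Repeated division with remainder:
  -4m^2-12m+16 = (-(4/3)m-4/3)(3m+6) + (24)
  3m+6 = ((1/8)m+1/4)(24) + (0)
The last nonzero remainder is the constant 24, so the polynomials are coprime and gcd = 1.

1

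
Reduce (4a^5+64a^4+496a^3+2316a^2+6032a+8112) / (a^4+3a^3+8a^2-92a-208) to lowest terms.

Euclidean algorithm in ℚ[a]:
  4a^5+64a^4+496a^3+2316a^2+6032a+8112 = (4a+52)(a^4+3a^3+8a^2-92a-208) + (308a^3+2268a^2+11648a+18928)
  a^4+3a^3+8a^2-92a-208 = ((1/308)a-12/847)(308a^3+2268a^2+11648a+18928) + ((280/121)a^2+(1400/121)a+7280/121)
  308a^3+2268a^2+11648a+18928 = ((1331/10)a+1573/5)((280/121)a^2+(1400/121)a+7280/121) + (0)
Last nonzero remainder: (280/121)a^2+(1400/121)a+7280/121. Dividing through by 280/121 gives the monic gcd a^2+5a+26.
Cancel a^2+5a+26 from numerator and denominator to get the reduced form.

(4a^3+44a^2+172a+312)/(a^2-2a-8)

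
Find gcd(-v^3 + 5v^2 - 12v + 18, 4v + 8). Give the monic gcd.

1

Euclidean algorithm in ℚ[v]:
  -v^3 + 5v^2 - 12v + 18 = (-(1/4)v^2 + (7/4)v - 13/2)(4v + 8) + (70)
  4v + 8 = ((2/35)v + 4/35)(70) + (0)
The last nonzero remainder is the constant 70, so the polynomials are coprime and gcd = 1.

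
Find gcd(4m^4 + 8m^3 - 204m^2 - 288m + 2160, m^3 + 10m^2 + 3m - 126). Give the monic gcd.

m^2 + 3m - 18

Apply the Euclidean algorithm:
  4m^4 + 8m^3 - 204m^2 - 288m + 2160 = (4m - 32)(m^3 + 10m^2 + 3m - 126) + (104m^2 + 312m - 1872)
  m^3 + 10m^2 + 3m - 126 = ((1/104)m + 7/104)(104m^2 + 312m - 1872) + (0)
Last nonzero remainder: 104m^2 + 312m - 1872. Dividing through by 104 gives the monic gcd m^2 + 3m - 18.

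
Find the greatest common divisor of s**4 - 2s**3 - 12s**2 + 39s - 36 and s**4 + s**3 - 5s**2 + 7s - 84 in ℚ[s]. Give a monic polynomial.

s**2 + s - 12

Repeated division with remainder:
  s**4 - 2s**3 - 12s**2 + 39s - 36 = (s**4 + s**3 - 5s**2 + 7s - 84) + (-3s**3 - 7s**2 + 32s + 48)
  s**4 + s**3 - 5s**2 + 7s - 84 = (-(1/3)s + 4/9)(-3s**3 - 7s**2 + 32s + 48) + ((79/9)s**2 + (79/9)s - 316/3)
  -3s**3 - 7s**2 + 32s + 48 = (-(27/79)s - 36/79)((79/9)s**2 + (79/9)s - 316/3) + (0)
Last nonzero remainder: (79/9)s**2 + (79/9)s - 316/3. Dividing through by 79/9 gives the monic gcd s**2 + s - 12.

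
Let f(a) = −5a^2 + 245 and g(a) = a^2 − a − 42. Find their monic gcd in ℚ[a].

a − 7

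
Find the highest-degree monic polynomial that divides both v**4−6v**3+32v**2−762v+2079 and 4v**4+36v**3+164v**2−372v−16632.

By polynomial division,
  v**4−6v**3+32v**2−762v+2079 = (1/4)(4v**4+36v**3+164v**2−372v−16632) + (−15v**3−9v**2−669v+6237)
  4v**4+36v**3+164v**2−372v−16632 = (−(4/15)v−56/25)(−15v**3−9v**2−669v+6237) + (−(864/25)v**2−(5184/25)v−66528/25)
  −15v**3−9v**2−669v+6237 = ((125/288)v−75/32)(−(864/25)v**2−(5184/25)v−66528/25) + (0)
Last nonzero remainder: −(864/25)v**2−(5184/25)v−66528/25. Dividing through by −864/25 gives the monic gcd v**2+6v+77.

v**2+6v+77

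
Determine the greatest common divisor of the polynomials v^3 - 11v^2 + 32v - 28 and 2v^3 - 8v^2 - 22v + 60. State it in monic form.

v - 2

Repeated division with remainder:
  v^3 - 11v^2 + 32v - 28 = (1/2)(2v^3 - 8v^2 - 22v + 60) + (-7v^2 + 43v - 58)
  2v^3 - 8v^2 - 22v + 60 = (-(2/7)v - 30/49)(-7v^2 + 43v - 58) + (-(600/49)v + 1200/49)
  -7v^2 + 43v - 58 = ((343/600)v - 1421/600)(-(600/49)v + 1200/49) + (0)
Last nonzero remainder: -(600/49)v + 1200/49. Dividing through by -600/49 gives the monic gcd v - 2.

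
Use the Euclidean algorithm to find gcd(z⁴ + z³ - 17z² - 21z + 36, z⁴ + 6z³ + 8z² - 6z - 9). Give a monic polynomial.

z³ + 5z² + 3z - 9

By polynomial division,
  z⁴ + z³ - 17z² - 21z + 36 = (z⁴ + 6z³ + 8z² - 6z - 9) + (-5z³ - 25z² - 15z + 45)
  z⁴ + 6z³ + 8z² - 6z - 9 = (-(1/5)z - 1/5)(-5z³ - 25z² - 15z + 45) + (0)
Last nonzero remainder: -5z³ - 25z² - 15z + 45. Dividing through by -5 gives the monic gcd z³ + 5z² + 3z - 9.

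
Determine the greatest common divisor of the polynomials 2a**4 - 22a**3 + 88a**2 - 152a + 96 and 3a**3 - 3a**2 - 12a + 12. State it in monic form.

a - 2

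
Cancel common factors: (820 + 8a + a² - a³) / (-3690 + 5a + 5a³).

By polynomial division,
  -a³ + a² + 8a + 820 = (-1/5)(5a³ + 5a - 3690) + (a² + 9a + 82)
  5a³ + 5a - 3690 = (5a - 45)(a² + 9a + 82) + (0)
The last nonzero remainder a² + 9a + 82 is already monic.
Cancel a² + 9a + 82 from numerator and denominator to get the reduced form.

(10 - a)/(-45 + 5a)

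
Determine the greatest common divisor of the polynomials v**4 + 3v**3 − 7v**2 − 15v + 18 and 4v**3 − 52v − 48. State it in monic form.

By polynomial division,
  v**4 + 3v**3 − 7v**2 − 15v + 18 = ((1/4)v + 3/4)(4v**3 − 52v − 48) + (6v**2 + 36v + 54)
  4v**3 − 52v − 48 = ((2/3)v − 4)(6v**2 + 36v + 54) + (56v + 168)
  6v**2 + 36v + 54 = ((3/28)v + 9/28)(56v + 168) + (0)
Last nonzero remainder: 56v + 168. Dividing through by 56 gives the monic gcd v + 3.

v + 3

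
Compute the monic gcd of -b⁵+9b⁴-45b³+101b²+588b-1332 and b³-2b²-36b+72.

b²-8b+12

By polynomial division,
  -b⁵+9b⁴-45b³+101b²+588b-1332 = (-b²+7b-67)(b³-2b²-36b+72) + (291b²-2328b+3492)
  b³-2b²-36b+72 = ((1/291)b+2/97)(291b²-2328b+3492) + (0)
Last nonzero remainder: 291b²-2328b+3492. Dividing through by 291 gives the monic gcd b²-8b+12.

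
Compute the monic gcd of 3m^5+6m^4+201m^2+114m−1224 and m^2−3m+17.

Apply the Euclidean algorithm:
  3m^5+6m^4+201m^2+114m−1224 = (3m^3+15m^2−6m−72)(m^2−3m+17) + (0)
The last nonzero remainder m^2−3m+17 is already monic.

m^2−3m+17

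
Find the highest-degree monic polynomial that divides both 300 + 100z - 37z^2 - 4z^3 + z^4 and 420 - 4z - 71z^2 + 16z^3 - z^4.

60 + 8z - 9z^2 + z^3

Euclidean algorithm in ℚ[z]:
  z^4 - 4z^3 - 37z^2 + 100z + 300 = (-1)(-z^4 + 16z^3 - 71z^2 - 4z + 420) + (12z^3 - 108z^2 + 96z + 720)
  -z^4 + 16z^3 - 71z^2 - 4z + 420 = (-(1/12)z + 7/12)(12z^3 - 108z^2 + 96z + 720) + (0)
Last nonzero remainder: 12z^3 - 108z^2 + 96z + 720. Dividing through by 12 gives the monic gcd z^3 - 9z^2 + 8z + 60.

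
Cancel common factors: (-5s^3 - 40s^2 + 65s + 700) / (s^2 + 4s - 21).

(-5s^2 - 5s + 100)/(s - 3)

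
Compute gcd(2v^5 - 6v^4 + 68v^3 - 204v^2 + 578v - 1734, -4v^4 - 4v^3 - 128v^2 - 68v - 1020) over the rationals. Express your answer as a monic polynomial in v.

Apply the Euclidean algorithm:
  2v^5 - 6v^4 + 68v^3 - 204v^2 + 578v - 1734 = (-(1/2)v + 2)(-4v^4 - 4v^3 - 128v^2 - 68v - 1020) + (12v^3 + 18v^2 + 204v + 306)
  -4v^4 - 4v^3 - 128v^2 - 68v - 1020 = (-(1/3)v + 1/6)(12v^3 + 18v^2 + 204v + 306) + (-63v^2 - 1071)
  12v^3 + 18v^2 + 204v + 306 = (-(4/21)v - 2/7)(-63v^2 - 1071) + (0)
Last nonzero remainder: -63v^2 - 1071. Dividing through by -63 gives the monic gcd v^2 + 17.

v^2 + 17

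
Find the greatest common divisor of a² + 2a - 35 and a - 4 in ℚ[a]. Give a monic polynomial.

1

Euclidean algorithm in ℚ[a]:
  a² + 2a - 35 = (a + 6)(a - 4) + (-11)
  a - 4 = (-(1/11)a + 4/11)(-11) + (0)
The last nonzero remainder is the constant -11, so the polynomials are coprime and gcd = 1.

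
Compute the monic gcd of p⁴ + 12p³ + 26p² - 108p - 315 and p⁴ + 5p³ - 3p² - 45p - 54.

p² - 9

Repeated division with remainder:
  p⁴ + 12p³ + 26p² - 108p - 315 = (p⁴ + 5p³ - 3p² - 45p - 54) + (7p³ + 29p² - 63p - 261)
  p⁴ + 5p³ - 3p² - 45p - 54 = ((1/7)p + 6/49)(7p³ + 29p² - 63p - 261) + ((120/49)p² - 1080/49)
  7p³ + 29p² - 63p - 261 = ((343/120)p + 1421/120)((120/49)p² - 1080/49) + (0)
Last nonzero remainder: (120/49)p² - 1080/49. Dividing through by 120/49 gives the monic gcd p² - 9.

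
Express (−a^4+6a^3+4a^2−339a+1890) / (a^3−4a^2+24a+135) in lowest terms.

(−a^2−a+42)/(a+3)

Repeated division with remainder:
  −a^4+6a^3+4a^2−339a+1890 = (−a+2)(a^3−4a^2+24a+135) + (36a^2−252a+1620)
  a^3−4a^2+24a+135 = ((1/36)a+1/12)(36a^2−252a+1620) + (0)
Last nonzero remainder: 36a^2−252a+1620. Dividing through by 36 gives the monic gcd a^2−7a+45.
Cancel a^2−7a+45 from numerator and denominator to get the reduced form.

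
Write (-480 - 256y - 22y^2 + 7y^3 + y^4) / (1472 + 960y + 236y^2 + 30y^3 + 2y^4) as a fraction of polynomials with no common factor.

(-30 - y + y^2)/(92 + 14y + 2y^2)

Apply the Euclidean algorithm:
  y^4 + 7y^3 - 22y^2 - 256y - 480 = (1/2)(2y^4 + 30y^3 + 236y^2 + 960y + 1472) + (-8y^3 - 140y^2 - 736y - 1216)
  2y^4 + 30y^3 + 236y^2 + 960y + 1472 = (-(1/4)y + 5/8)(-8y^3 - 140y^2 - 736y - 1216) + ((279/2)y^2 + 1116y + 2232)
  -8y^3 - 140y^2 - 736y - 1216 = (-(16/279)y - 152/279)((279/2)y^2 + 1116y + 2232) + (0)
Last nonzero remainder: (279/2)y^2 + 1116y + 2232. Dividing through by 279/2 gives the monic gcd y^2 + 8y + 16.
Cancel y^2 + 8y + 16 from numerator and denominator to get the reduced form.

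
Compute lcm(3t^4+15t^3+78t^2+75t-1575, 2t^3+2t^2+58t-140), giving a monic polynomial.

t^5+3t^4+16t^3-27t^2-575t+1050

By polynomial division,
  3t^4+15t^3+78t^2+75t-1575 = ((3/2)t+6)(2t^3+2t^2+58t-140) + (-21t^2-63t-735)
  2t^3+2t^2+58t-140 = (-(2/21)t+4/21)(-21t^2-63t-735) + (0)
Last nonzero remainder: -21t^2-63t-735. Dividing through by -21 gives the monic gcd t^2+3t+35.
Then lcm(f, g) = f·g / gcd(f, g); expanding and making the result monic gives the answer.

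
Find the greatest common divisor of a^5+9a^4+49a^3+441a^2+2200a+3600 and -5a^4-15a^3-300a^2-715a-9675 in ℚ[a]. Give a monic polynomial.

Apply the Euclidean algorithm:
  a^5+9a^4+49a^3+441a^2+2200a+3600 = (-(1/5)a-6/5)(-5a^4-15a^3-300a^2-715a-9675) + (-29a^3-62a^2-593a-8010)
  -5a^4-15a^3-300a^2-715a-9675 = ((5/29)a+125/841)(-29a^3-62a^2-593a-8010) + (-(158565/841)a^2+(634260/841)a-7135425/841)
  -29a^3-62a^2-593a-8010 = ((24389/158565)a+149698/158565)(-(158565/841)a^2+(634260/841)a-7135425/841) + (0)
Last nonzero remainder: -(158565/841)a^2+(634260/841)a-7135425/841. Dividing through by -158565/841 gives the monic gcd a^2-4a+45.

a^2-4a+45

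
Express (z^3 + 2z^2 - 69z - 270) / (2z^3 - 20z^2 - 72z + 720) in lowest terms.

(z^2 - 4z - 45)/(2z^2 - 32z + 120)

By polynomial division,
  z^3 + 2z^2 - 69z - 270 = (1/2)(2z^3 - 20z^2 - 72z + 720) + (12z^2 - 33z - 630)
  2z^3 - 20z^2 - 72z + 720 = ((1/6)z - 29/24)(12z^2 - 33z - 630) + (-(55/8)z - 165/4)
  12z^2 - 33z - 630 = (-(96/55)z + 168/11)(-(55/8)z - 165/4) + (0)
Last nonzero remainder: -(55/8)z - 165/4. Dividing through by -55/8 gives the monic gcd z + 6.
Cancel z + 6 from numerator and denominator to get the reduced form.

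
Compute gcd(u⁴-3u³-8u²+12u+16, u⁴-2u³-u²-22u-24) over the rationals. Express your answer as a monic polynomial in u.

u²-3u-4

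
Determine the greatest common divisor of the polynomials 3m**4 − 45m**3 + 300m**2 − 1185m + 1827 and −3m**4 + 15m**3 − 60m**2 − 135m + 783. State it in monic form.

Euclidean algorithm in ℚ[m]:
  3m**4 − 45m**3 + 300m**2 − 1185m + 1827 = (−1)(−3m**4 + 15m**3 − 60m**2 − 135m + 783) + (−30m**3 + 240m**2 − 1320m + 2610)
  −3m**4 + 15m**3 − 60m**2 − 135m + 783 = ((1/10)m + 3/10)(−30m**3 + 240m**2 − 1320m + 2610) + (0)
Last nonzero remainder: −30m**3 + 240m**2 − 1320m + 2610. Dividing through by −30 gives the monic gcd m**3 − 8m**2 + 44m − 87.

m**3 − 8m**2 + 44m − 87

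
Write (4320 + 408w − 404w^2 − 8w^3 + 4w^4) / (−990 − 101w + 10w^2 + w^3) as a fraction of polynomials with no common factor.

Euclidean algorithm in ℚ[w]:
  4w^4 − 8w^3 − 404w^2 + 408w + 4320 = (4w − 48)(w^3 + 10w^2 − 101w − 990) + (480w^2 − 480w − 43200)
  w^3 + 10w^2 − 101w − 990 = ((1/480)w + 11/480)(480w^2 − 480w − 43200) + (0)
Last nonzero remainder: 480w^2 − 480w − 43200. Dividing through by 480 gives the monic gcd w^2 − w − 90.
Cancel w^2 − w − 90 from numerator and denominator to get the reduced form.

(−48 − 4w + 4w^2)/(11 + w)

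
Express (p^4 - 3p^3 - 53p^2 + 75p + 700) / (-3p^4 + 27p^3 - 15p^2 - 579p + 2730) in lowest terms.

(-p^2 + p + 20)/(3p^2 - 21p + 78)

Repeated division with remainder:
  p^4 - 3p^3 - 53p^2 + 75p + 700 = (-1/3)(-3p^4 + 27p^3 - 15p^2 - 579p + 2730) + (6p^3 - 58p^2 - 118p + 1610)
  -3p^4 + 27p^3 - 15p^2 - 579p + 2730 = (-(1/2)p - 1/3)(6p^3 - 58p^2 - 118p + 1610) + (-(280/3)p^2 + (560/3)p + 9800/3)
  6p^3 - 58p^2 - 118p + 1610 = (-(9/140)p + 69/140)(-(280/3)p^2 + (560/3)p + 9800/3) + (0)
Last nonzero remainder: -(280/3)p^2 + (560/3)p + 9800/3. Dividing through by -280/3 gives the monic gcd p^2 - 2p - 35.
Cancel p^2 - 2p - 35 from numerator and denominator to get the reduced form.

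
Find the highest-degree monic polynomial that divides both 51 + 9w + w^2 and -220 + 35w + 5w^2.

1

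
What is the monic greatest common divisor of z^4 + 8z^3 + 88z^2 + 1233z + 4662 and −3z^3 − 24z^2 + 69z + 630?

z^2 + 13z + 42

Repeated division with remainder:
  z^4 + 8z^3 + 88z^2 + 1233z + 4662 = (−(1/3)z)(−3z^3 − 24z^2 + 69z + 630) + (111z^2 + 1443z + 4662)
  −3z^3 − 24z^2 + 69z + 630 = (−(1/37)z + 5/37)(111z^2 + 1443z + 4662) + (0)
Last nonzero remainder: 111z^2 + 1443z + 4662. Dividing through by 111 gives the monic gcd z^2 + 13z + 42.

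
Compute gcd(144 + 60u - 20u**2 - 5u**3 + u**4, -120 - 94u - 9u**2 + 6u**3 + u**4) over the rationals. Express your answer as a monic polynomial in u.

-24 - 14u + u**2 + u**3

Repeated division with remainder:
  u**4 - 5u**3 - 20u**2 + 60u + 144 = (u**4 + 6u**3 - 9u**2 - 94u - 120) + (-11u**3 - 11u**2 + 154u + 264)
  u**4 + 6u**3 - 9u**2 - 94u - 120 = (-(1/11)u - 5/11)(-11u**3 - 11u**2 + 154u + 264) + (0)
Last nonzero remainder: -11u**3 - 11u**2 + 154u + 264. Dividing through by -11 gives the monic gcd u**3 + u**2 - 14u - 24.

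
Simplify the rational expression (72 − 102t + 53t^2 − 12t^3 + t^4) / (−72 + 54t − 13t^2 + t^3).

(6 − 5t + t^2)/(−6 + t)

By polynomial division,
  t^4 − 12t^3 + 53t^2 − 102t + 72 = (t + 1)(t^3 − 13t^2 + 54t − 72) + (12t^2 − 84t + 144)
  t^3 − 13t^2 + 54t − 72 = ((1/12)t − 1/2)(12t^2 − 84t + 144) + (0)
Last nonzero remainder: 12t^2 − 84t + 144. Dividing through by 12 gives the monic gcd t^2 − 7t + 12.
Cancel t^2 − 7t + 12 from numerator and denominator to get the reduced form.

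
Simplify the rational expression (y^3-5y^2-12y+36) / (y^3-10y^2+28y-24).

(y+3)/(y-2)

Repeated division with remainder:
  y^3-5y^2-12y+36 = (y^3-10y^2+28y-24) + (5y^2-40y+60)
  y^3-10y^2+28y-24 = ((1/5)y-2/5)(5y^2-40y+60) + (0)
Last nonzero remainder: 5y^2-40y+60. Dividing through by 5 gives the monic gcd y^2-8y+12.
Cancel y^2-8y+12 from numerator and denominator to get the reduced form.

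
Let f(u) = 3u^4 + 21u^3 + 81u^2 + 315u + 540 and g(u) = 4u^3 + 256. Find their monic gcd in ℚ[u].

u + 4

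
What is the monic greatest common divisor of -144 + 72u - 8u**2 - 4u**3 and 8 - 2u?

Repeated division with remainder:
  -4u**3 - 8u**2 + 72u - 144 = (2u**2 + 12u + 12)(-2u + 8) + (-240)
  -2u + 8 = ((1/120)u - 1/30)(-240) + (0)
The last nonzero remainder is the constant -240, so the polynomials are coprime and gcd = 1.

1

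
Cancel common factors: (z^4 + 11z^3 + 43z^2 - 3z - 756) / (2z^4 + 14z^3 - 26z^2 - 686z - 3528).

(z - 3)/(2z - 14)

Apply the Euclidean algorithm:
  z^4 + 11z^3 + 43z^2 - 3z - 756 = (1/2)(2z^4 + 14z^3 - 26z^2 - 686z - 3528) + (4z^3 + 56z^2 + 340z + 1008)
  2z^4 + 14z^3 - 26z^2 - 686z - 3528 = ((1/2)z - 7/2)(4z^3 + 56z^2 + 340z + 1008) + (0)
Last nonzero remainder: 4z^3 + 56z^2 + 340z + 1008. Dividing through by 4 gives the monic gcd z^3 + 14z^2 + 85z + 252.
Cancel z^3 + 14z^2 + 85z + 252 from numerator and denominator to get the reduced form.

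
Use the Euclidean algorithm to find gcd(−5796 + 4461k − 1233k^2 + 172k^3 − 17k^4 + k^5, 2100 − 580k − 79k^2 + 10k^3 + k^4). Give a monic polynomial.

By polynomial division,
  k^5 − 17k^4 + 172k^3 − 1233k^2 + 4461k − 5796 = (k − 27)(k^4 + 10k^3 − 79k^2 − 580k + 2100) + (521k^3 − 2786k^2 − 13299k + 50904)
  k^4 + 10k^3 − 79k^2 − 580k + 2100 = ((1/521)k + 7996/271441)(521k^3 − 2786k^2 − 13299k + 50904) + ((7761796/271441)k^2 − (77617960/271441)k + 162997716/271441)
  521k^3 − 2786k^2 − 13299k + 50904 = ((141420761/7761796)k + 164493246/1940449)((7761796/271441)k^2 − (77617960/271441)k + 162997716/271441) + (0)
Last nonzero remainder: (7761796/271441)k^2 − (77617960/271441)k + 162997716/271441. Dividing through by 7761796/271441 gives the monic gcd k^2 − 10k + 21.

21 − 10k + k^2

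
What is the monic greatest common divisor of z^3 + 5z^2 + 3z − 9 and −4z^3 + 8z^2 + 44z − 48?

z^2 + 2z − 3

Repeated division with remainder:
  z^3 + 5z^2 + 3z − 9 = (−1/4)(−4z^3 + 8z^2 + 44z − 48) + (7z^2 + 14z − 21)
  −4z^3 + 8z^2 + 44z − 48 = (−(4/7)z + 16/7)(7z^2 + 14z − 21) + (0)
Last nonzero remainder: 7z^2 + 14z − 21. Dividing through by 7 gives the monic gcd z^2 + 2z − 3.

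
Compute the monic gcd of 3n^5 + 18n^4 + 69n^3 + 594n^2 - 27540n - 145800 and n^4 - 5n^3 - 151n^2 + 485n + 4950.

Repeated division with remainder:
  3n^5 + 18n^4 + 69n^3 + 594n^2 - 27540n - 145800 = (3n + 33)(n^4 - 5n^3 - 151n^2 + 485n + 4950) + (687n^3 + 4122n^2 - 58395n - 309150)
  n^4 - 5n^3 - 151n^2 + 485n + 4950 = ((1/687)n - 11/687)(687n^3 + 4122n^2 - 58395n - 309150) + (0)
Last nonzero remainder: 687n^3 + 4122n^2 - 58395n - 309150. Dividing through by 687 gives the monic gcd n^3 + 6n^2 - 85n - 450.

n^3 + 6n^2 - 85n - 450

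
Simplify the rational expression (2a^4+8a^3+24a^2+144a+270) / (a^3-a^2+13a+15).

Euclidean algorithm in ℚ[a]:
  2a^4+8a^3+24a^2+144a+270 = (2a+10)(a^3-a^2+13a+15) + (8a^2-16a+120)
  a^3-a^2+13a+15 = ((1/8)a+1/8)(8a^2-16a+120) + (0)
Last nonzero remainder: 8a^2-16a+120. Dividing through by 8 gives the monic gcd a^2-2a+15.
Cancel a^2-2a+15 from numerator and denominator to get the reduced form.

(2a^2+12a+18)/(a+1)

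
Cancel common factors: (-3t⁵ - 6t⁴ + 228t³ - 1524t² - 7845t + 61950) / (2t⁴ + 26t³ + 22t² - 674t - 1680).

(-3t³ + 123t - 1770)/(2t² + 22t + 48)

By polynomial division,
  -3t⁵ - 6t⁴ + 228t³ - 1524t² - 7845t + 61950 = (-(3/2)t + 33/2)(2t⁴ + 26t³ + 22t² - 674t - 1680) + (-168t³ - 2898t² + 756t + 89670)
  2t⁴ + 26t³ + 22t² - 674t - 1680 = (-(1/84)t + 17/336)(-168t³ - 2898t² + 756t + 89670) + ((1421/8)t² + (1421/4)t - 49735/8)
  -168t³ - 2898t² + 756t + 89670 = (-(192/203)t - 2928/203)((1421/8)t² + (1421/4)t - 49735/8) + (0)
Last nonzero remainder: (1421/8)t² + (1421/4)t - 49735/8. Dividing through by 1421/8 gives the monic gcd t² + 2t - 35.
Cancel t² + 2t - 35 from numerator and denominator to get the reduced form.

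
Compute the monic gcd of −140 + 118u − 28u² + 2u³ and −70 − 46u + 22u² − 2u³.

35 − 12u + u²

Repeated division with remainder:
  2u³ − 28u² + 118u − 140 = (−1)(−2u³ + 22u² − 46u − 70) + (−6u² + 72u − 210)
  −2u³ + 22u² − 46u − 70 = ((1/3)u + 1/3)(−6u² + 72u − 210) + (0)
Last nonzero remainder: −6u² + 72u − 210. Dividing through by −6 gives the monic gcd u² − 12u + 35.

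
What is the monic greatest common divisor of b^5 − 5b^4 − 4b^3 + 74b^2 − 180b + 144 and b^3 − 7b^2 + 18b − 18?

b^3 − 7b^2 + 18b − 18

Euclidean algorithm in ℚ[b]:
  b^5 − 5b^4 − 4b^3 + 74b^2 − 180b + 144 = (b^2 + 2b − 8)(b^3 − 7b^2 + 18b − 18) + (0)
The last nonzero remainder b^3 − 7b^2 + 18b − 18 is already monic.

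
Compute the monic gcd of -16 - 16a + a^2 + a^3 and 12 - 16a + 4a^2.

1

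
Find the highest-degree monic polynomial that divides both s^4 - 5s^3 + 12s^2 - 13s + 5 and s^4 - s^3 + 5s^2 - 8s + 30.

s^2 - 3s + 5

Euclidean algorithm in ℚ[s]:
  s^4 - 5s^3 + 12s^2 - 13s + 5 = (s^4 - s^3 + 5s^2 - 8s + 30) + (-4s^3 + 7s^2 - 5s - 25)
  s^4 - s^3 + 5s^2 - 8s + 30 = (-(1/4)s - 3/16)(-4s^3 + 7s^2 - 5s - 25) + ((81/16)s^2 - (243/16)s + 405/16)
  -4s^3 + 7s^2 - 5s - 25 = (-(64/81)s - 80/81)((81/16)s^2 - (243/16)s + 405/16) + (0)
Last nonzero remainder: (81/16)s^2 - (243/16)s + 405/16. Dividing through by 81/16 gives the monic gcd s^2 - 3s + 5.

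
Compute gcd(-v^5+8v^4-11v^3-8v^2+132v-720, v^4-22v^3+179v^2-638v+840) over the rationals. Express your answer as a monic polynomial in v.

v^2-10v+24

Apply the Euclidean algorithm:
  -v^5+8v^4-11v^3-8v^2+132v-720 = (-v-14)(v^4-22v^3+179v^2-638v+840) + (-140v^3+1860v^2-7960v+11040)
  v^4-22v^3+179v^2-638v+840 = (-(1/140)v+61/980)(-140v^3+1860v^2-7960v+11040) + ((312/49)v^2-(3120/49)v+7488/49)
  -140v^3+1860v^2-7960v+11040 = (-(1715/78)v+5635/78)((312/49)v^2-(3120/49)v+7488/49) + (0)
Last nonzero remainder: (312/49)v^2-(3120/49)v+7488/49. Dividing through by 312/49 gives the monic gcd v^2-10v+24.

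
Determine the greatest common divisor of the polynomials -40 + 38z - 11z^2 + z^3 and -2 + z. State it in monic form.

-2 + z

Euclidean algorithm in ℚ[z]:
  z^3 - 11z^2 + 38z - 40 = (z^2 - 9z + 20)(z - 2) + (0)
The last nonzero remainder z - 2 is already monic.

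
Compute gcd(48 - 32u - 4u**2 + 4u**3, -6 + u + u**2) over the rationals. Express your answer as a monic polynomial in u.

-6 + u + u**2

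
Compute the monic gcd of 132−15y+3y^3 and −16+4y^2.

1

Euclidean algorithm in ℚ[y]:
  3y^3−15y+132 = ((3/4)y)(4y^2−16) + (−3y+132)
  4y^2−16 = (−(4/3)y−176/3)(−3y+132) + (7728)
  −3y+132 = (−(1/2576)y+11/644)(7728) + (0)
The last nonzero remainder is the constant 7728, so the polynomials are coprime and gcd = 1.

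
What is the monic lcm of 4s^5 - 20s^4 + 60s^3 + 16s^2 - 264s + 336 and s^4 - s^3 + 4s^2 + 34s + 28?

Euclidean algorithm in ℚ[s]:
  4s^5 - 20s^4 + 60s^3 + 16s^2 - 264s + 336 = (4s - 16)(s^4 - s^3 + 4s^2 + 34s + 28) + (28s^3 - 56s^2 + 168s + 784)
  s^4 - s^3 + 4s^2 + 34s + 28 = ((1/28)s + 1/28)(28s^3 - 56s^2 + 168s + 784) + (0)
Last nonzero remainder: 28s^3 - 56s^2 + 168s + 784. Dividing through by 28 gives the monic gcd s^3 - 2s^2 + 6s + 28.
Then lcm(f, g) = f·g / gcd(f, g); expanding and making the result monic gives the answer.

s^6 - 4s^5 + 10s^4 + 19s^3 - 62s^2 + 18s + 84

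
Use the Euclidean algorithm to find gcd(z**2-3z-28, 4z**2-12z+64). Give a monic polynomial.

1

By polynomial division,
  z**2-3z-28 = (1/4)(4z**2-12z+64) + (-44)
  4z**2-12z+64 = (-(1/11)z**2+(3/11)z-16/11)(-44) + (0)
The last nonzero remainder is the constant -44, so the polynomials are coprime and gcd = 1.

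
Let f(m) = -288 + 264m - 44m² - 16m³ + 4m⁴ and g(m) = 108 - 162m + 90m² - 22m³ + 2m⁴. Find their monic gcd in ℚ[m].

Euclidean algorithm in ℚ[m]:
  4m⁴ - 16m³ - 44m² + 264m - 288 = (2)(2m⁴ - 22m³ + 90m² - 162m + 108) + (28m³ - 224m² + 588m - 504)
  2m⁴ - 22m³ + 90m² - 162m + 108 = ((1/14)m - 3/14)(28m³ - 224m² + 588m - 504) + (0)
Last nonzero remainder: 28m³ - 224m² + 588m - 504. Dividing through by 28 gives the monic gcd m³ - 8m² + 21m - 18.

-18 + 21m - 8m² + m³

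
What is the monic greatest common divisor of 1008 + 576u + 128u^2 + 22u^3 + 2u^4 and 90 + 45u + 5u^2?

18 + 9u + u^2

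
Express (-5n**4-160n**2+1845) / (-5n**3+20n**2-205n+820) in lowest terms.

(n**2-9)/(n-4)

Euclidean algorithm in ℚ[n]:
  -5n**4-160n**2+1845 = (n+4)(-5n**3+20n**2-205n+820) + (-35n**2-1435)
  -5n**3+20n**2-205n+820 = ((1/7)n-4/7)(-35n**2-1435) + (0)
Last nonzero remainder: -35n**2-1435. Dividing through by -35 gives the monic gcd n**2+41.
Cancel n**2+41 from numerator and denominator to get the reduced form.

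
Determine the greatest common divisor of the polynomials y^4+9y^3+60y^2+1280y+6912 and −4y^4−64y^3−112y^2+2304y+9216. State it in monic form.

Euclidean algorithm in ℚ[y]:
  y^4+9y^3+60y^2+1280y+6912 = (−1/4)(−4y^4−64y^3−112y^2+2304y+9216) + (−7y^3+32y^2+1856y+9216)
  −4y^4−64y^3−112y^2+2304y+9216 = ((4/7)y+576/49)(−7y^3+32y^2+1856y+9216) + (−(75888/49)y^2−(1214208/49)y−4856832/49)
  −7y^3+32y^2+1856y+9216 = ((343/75888)y−49/527)(−(75888/49)y^2−(1214208/49)y−4856832/49) + (0)
Last nonzero remainder: −(75888/49)y^2−(1214208/49)y−4856832/49. Dividing through by −75888/49 gives the monic gcd y^2+16y+64.

y^2+16y+64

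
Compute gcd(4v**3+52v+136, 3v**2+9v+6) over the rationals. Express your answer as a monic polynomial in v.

v+2

By polynomial division,
  4v**3+52v+136 = ((4/3)v-4)(3v**2+9v+6) + (80v+160)
  3v**2+9v+6 = ((3/80)v+3/80)(80v+160) + (0)
Last nonzero remainder: 80v+160. Dividing through by 80 gives the monic gcd v+2.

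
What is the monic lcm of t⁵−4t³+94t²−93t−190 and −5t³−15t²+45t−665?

t⁶+7t⁵−4t⁴+66t³+565t²−841t−1330

By polynomial division,
  t⁵−4t³+94t²−93t−190 = (−(1/5)t²+(3/5)t−14/5)(−5t³−15t²+45t−665) + (−108t²+432t−2052)
  −5t³−15t²+45t−665 = ((5/108)t+35/108)(−108t²+432t−2052) + (0)
Last nonzero remainder: −108t²+432t−2052. Dividing through by −108 gives the monic gcd t²−4t+19.
Then lcm(f, g) = f·g / gcd(f, g); expanding and making the result monic gives the answer.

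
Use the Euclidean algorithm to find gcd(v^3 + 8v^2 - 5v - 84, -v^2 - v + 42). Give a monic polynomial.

v + 7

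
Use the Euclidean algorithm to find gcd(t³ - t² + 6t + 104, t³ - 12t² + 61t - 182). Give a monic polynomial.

Apply the Euclidean algorithm:
  t³ - t² + 6t + 104 = (t³ - 12t² + 61t - 182) + (11t² - 55t + 286)
  t³ - 12t² + 61t - 182 = ((1/11)t - 7/11)(11t² - 55t + 286) + (0)
Last nonzero remainder: 11t² - 55t + 286. Dividing through by 11 gives the monic gcd t² - 5t + 26.

t² - 5t + 26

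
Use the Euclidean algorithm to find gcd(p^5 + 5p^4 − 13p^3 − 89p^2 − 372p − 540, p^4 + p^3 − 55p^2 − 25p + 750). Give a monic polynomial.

p^2 + p − 30

Euclidean algorithm in ℚ[p]:
  p^5 + 5p^4 − 13p^3 − 89p^2 − 372p − 540 = (p + 4)(p^4 + p^3 − 55p^2 − 25p + 750) + (38p^3 + 156p^2 − 1022p − 3540)
  p^4 + p^3 − 55p^2 − 25p + 750 = ((1/38)p − 59/722)(38p^3 + 156p^2 − 1022p − 3540) + (−(5544/361)p^2 − (5544/361)p + 166320/361)
  38p^3 + 156p^2 − 1022p − 3540 = (−(6859/2772)p − 21299/2772)(−(5544/361)p^2 − (5544/361)p + 166320/361) + (0)
Last nonzero remainder: −(5544/361)p^2 − (5544/361)p + 166320/361. Dividing through by −5544/361 gives the monic gcd p^2 + p − 30.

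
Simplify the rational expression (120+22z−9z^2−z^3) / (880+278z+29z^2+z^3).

(12+z−z^2)/(88+19z+z^2)

Euclidean algorithm in ℚ[z]:
  −z^3−9z^2+22z+120 = (−1)(z^3+29z^2+278z+880) + (20z^2+300z+1000)
  z^3+29z^2+278z+880 = ((1/20)z+7/10)(20z^2+300z+1000) + (18z+180)
  20z^2+300z+1000 = ((10/9)z+50/9)(18z+180) + (0)
Last nonzero remainder: 18z+180. Dividing through by 18 gives the monic gcd z+10.
Cancel z+10 from numerator and denominator to get the reduced form.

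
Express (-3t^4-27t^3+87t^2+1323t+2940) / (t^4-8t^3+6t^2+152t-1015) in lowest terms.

(-3t^2-33t-84)/(t^2-6t+29)

Repeated division with remainder:
  -3t^4-27t^3+87t^2+1323t+2940 = (-3)(t^4-8t^3+6t^2+152t-1015) + (-51t^3+105t^2+1779t-105)
  t^4-8t^3+6t^2+152t-1015 = (-(1/51)t+101/867)(-51t^3+105t^2+1779t-105) + ((8280/289)t^2-(16560/289)t-289800/289)
  -51t^3+105t^2+1779t-105 = (-(4913/2760)t+289/2760)((8280/289)t^2-(16560/289)t-289800/289) + (0)
Last nonzero remainder: (8280/289)t^2-(16560/289)t-289800/289. Dividing through by 8280/289 gives the monic gcd t^2-2t-35.
Cancel t^2-2t-35 from numerator and denominator to get the reduced form.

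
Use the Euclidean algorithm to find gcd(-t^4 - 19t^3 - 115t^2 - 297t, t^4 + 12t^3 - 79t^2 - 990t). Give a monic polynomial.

Apply the Euclidean algorithm:
  -t^4 - 19t^3 - 115t^2 - 297t = (-1)(t^4 + 12t^3 - 79t^2 - 990t) + (-7t^3 - 194t^2 - 1287t)
  t^4 + 12t^3 - 79t^2 - 990t = (-(1/7)t + 110/49)(-7t^3 - 194t^2 - 1287t) + ((8460/49)t^2 + (93060/49)t)
  -7t^3 - 194t^2 - 1287t = (-(343/8460)t - 637/940)((8460/49)t^2 + (93060/49)t) + (0)
Last nonzero remainder: (8460/49)t^2 + (93060/49)t. Dividing through by 8460/49 gives the monic gcd t^2 + 11t.

t^2 + 11t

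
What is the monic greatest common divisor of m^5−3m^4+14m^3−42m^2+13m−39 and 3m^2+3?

m^2+1

Repeated division with remainder:
  m^5−3m^4+14m^3−42m^2+13m−39 = ((1/3)m^3−m^2+(13/3)m−13)(3m^2+3) + (0)
Last nonzero remainder: 3m^2+3. Dividing through by 3 gives the monic gcd m^2+1.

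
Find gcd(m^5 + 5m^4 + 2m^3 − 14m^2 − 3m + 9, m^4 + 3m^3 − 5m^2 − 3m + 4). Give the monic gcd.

Repeated division with remainder:
  m^5 + 5m^4 + 2m^3 − 14m^2 − 3m + 9 = (m + 2)(m^4 + 3m^3 − 5m^2 − 3m + 4) + (m^3 − m^2 − m + 1)
  m^4 + 3m^3 − 5m^2 − 3m + 4 = (m + 4)(m^3 − m^2 − m + 1) + (0)
The last nonzero remainder m^3 − m^2 − m + 1 is already monic.

m^3 − m^2 − m + 1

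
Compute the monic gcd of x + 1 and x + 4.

1

Repeated division with remainder:
  x + 1 = (x + 4) + (−3)
  x + 4 = (−(1/3)x − 4/3)(−3) + (0)
The last nonzero remainder is the constant −3, so the polynomials are coprime and gcd = 1.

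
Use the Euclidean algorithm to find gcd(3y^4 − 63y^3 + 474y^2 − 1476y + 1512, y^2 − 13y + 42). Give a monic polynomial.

By polynomial division,
  3y^4 − 63y^3 + 474y^2 − 1476y + 1512 = (3y^2 − 24y + 36)(y^2 − 13y + 42) + (0)
The last nonzero remainder y^2 − 13y + 42 is already monic.

y^2 − 13y + 42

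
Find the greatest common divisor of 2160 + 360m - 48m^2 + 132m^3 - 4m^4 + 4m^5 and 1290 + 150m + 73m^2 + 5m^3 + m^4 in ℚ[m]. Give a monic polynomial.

30 + m^2

Apply the Euclidean algorithm:
  4m^5 - 4m^4 + 132m^3 - 48m^2 + 360m + 2160 = (4m - 24)(m^4 + 5m^3 + 73m^2 + 150m + 1290) + (-40m^3 + 1104m^2 - 1200m + 33120)
  m^4 + 5m^3 + 73m^2 + 150m + 1290 = (-(1/40)m - 163/200)(-40m^3 + 1104m^2 - 1200m + 33120) + ((23569/25)m^2 + 141414/5)
  -40m^3 + 1104m^2 - 1200m + 33120 = (-(1000/23569)m + 27600/23569)((23569/25)m^2 + 141414/5) + (0)
Last nonzero remainder: (23569/25)m^2 + 141414/5. Dividing through by 23569/25 gives the monic gcd m^2 + 30.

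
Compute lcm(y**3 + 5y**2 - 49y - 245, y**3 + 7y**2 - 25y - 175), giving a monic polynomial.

Apply the Euclidean algorithm:
  y**3 + 5y**2 - 49y - 245 = (y**3 + 7y**2 - 25y - 175) + (-2y**2 - 24y - 70)
  y**3 + 7y**2 - 25y - 175 = (-(1/2)y + 5/2)(-2y**2 - 24y - 70) + (0)
Last nonzero remainder: -2y**2 - 24y - 70. Dividing through by -2 gives the monic gcd y**2 + 12y + 35.
Then lcm(f, g) = f·g / gcd(f, g); expanding and making the result monic gives the answer.

y**4 - 74y**2 + 1225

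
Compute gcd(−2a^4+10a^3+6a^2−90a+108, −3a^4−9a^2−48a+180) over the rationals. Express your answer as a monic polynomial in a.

Euclidean algorithm in ℚ[a]:
  −2a^4+10a^3+6a^2−90a+108 = (2/3)(−3a^4−9a^2−48a+180) + (10a^3+12a^2−58a−12)
  −3a^4−9a^2−48a+180 = (−(3/10)a+9/25)(10a^3+12a^2−58a−12) + (−(768/25)a^2−(768/25)a+4608/25)
  10a^3+12a^2−58a−12 = (−(125/384)a−25/384)(−(768/25)a^2−(768/25)a+4608/25) + (0)
Last nonzero remainder: −(768/25)a^2−(768/25)a+4608/25. Dividing through by −768/25 gives the monic gcd a^2+a−6.

a^2+a−6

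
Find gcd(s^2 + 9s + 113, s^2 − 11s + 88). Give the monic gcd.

By polynomial division,
  s^2 + 9s + 113 = (s^2 − 11s + 88) + (20s + 25)
  s^2 − 11s + 88 = ((1/20)s − 49/80)(20s + 25) + (1653/16)
  20s + 25 = ((320/1653)s + 400/1653)(1653/16) + (0)
The last nonzero remainder is the constant 1653/16, so the polynomials are coprime and gcd = 1.

1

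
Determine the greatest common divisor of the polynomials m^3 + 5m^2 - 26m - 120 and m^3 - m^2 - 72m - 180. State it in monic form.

Apply the Euclidean algorithm:
  m^3 + 5m^2 - 26m - 120 = (m^3 - m^2 - 72m - 180) + (6m^2 + 46m + 60)
  m^3 - m^2 - 72m - 180 = ((1/6)m - 13/9)(6m^2 + 46m + 60) + (-(140/9)m - 280/3)
  6m^2 + 46m + 60 = (-(27/70)m - 9/14)(-(140/9)m - 280/3) + (0)
Last nonzero remainder: -(140/9)m - 280/3. Dividing through by -140/9 gives the monic gcd m + 6.

m + 6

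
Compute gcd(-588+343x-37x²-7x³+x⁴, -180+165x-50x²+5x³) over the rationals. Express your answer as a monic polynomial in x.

Euclidean algorithm in ℚ[x]:
  x⁴-7x³-37x²+343x-588 = ((1/5)x+3/5)(5x³-50x²+165x-180) + (-40x²+280x-480)
  5x³-50x²+165x-180 = (-(1/8)x+3/8)(-40x²+280x-480) + (0)
Last nonzero remainder: -40x²+280x-480. Dividing through by -40 gives the monic gcd x²-7x+12.

12-7x+x²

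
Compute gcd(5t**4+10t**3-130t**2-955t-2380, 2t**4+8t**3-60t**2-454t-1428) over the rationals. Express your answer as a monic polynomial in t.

t**3-2t**2-18t-119

Apply the Euclidean algorithm:
  5t**4+10t**3-130t**2-955t-2380 = (5/2)(2t**4+8t**3-60t**2-454t-1428) + (-10t**3+20t**2+180t+1190)
  2t**4+8t**3-60t**2-454t-1428 = (-(1/5)t-6/5)(-10t**3+20t**2+180t+1190) + (0)
Last nonzero remainder: -10t**3+20t**2+180t+1190. Dividing through by -10 gives the monic gcd t**3-2t**2-18t-119.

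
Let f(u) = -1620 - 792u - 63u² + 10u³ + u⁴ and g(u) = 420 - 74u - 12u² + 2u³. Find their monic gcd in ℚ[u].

Apply the Euclidean algorithm:
  u⁴ + 10u³ - 63u² - 792u - 1620 = ((1/2)u + 8)(2u³ - 12u² - 74u + 420) + (70u² - 410u - 4980)
  2u³ - 12u² - 74u + 420 = ((1/35)u - 1/245)(70u² - 410u - 4980) + ((3264/49)u + 19584/49)
  70u² - 410u - 4980 = ((1715/1632)u - 20335/1632)((3264/49)u + 19584/49) + (0)
Last nonzero remainder: (3264/49)u + 19584/49. Dividing through by 3264/49 gives the monic gcd u + 6.

6 + u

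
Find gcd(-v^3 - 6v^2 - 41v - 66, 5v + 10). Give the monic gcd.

v + 2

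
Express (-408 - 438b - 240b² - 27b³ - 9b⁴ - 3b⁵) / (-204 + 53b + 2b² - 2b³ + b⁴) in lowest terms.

(-6 - 6b - 3b²)/(-3 + b)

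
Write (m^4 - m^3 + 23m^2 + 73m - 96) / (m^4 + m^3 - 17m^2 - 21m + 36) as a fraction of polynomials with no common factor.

By polynomial division,
  m^4 - m^3 + 23m^2 + 73m - 96 = (m^4 + m^3 - 17m^2 - 21m + 36) + (-2m^3 + 40m^2 + 94m - 132)
  m^4 + m^3 - 17m^2 - 21m + 36 = (-(1/2)m - 21/2)(-2m^3 + 40m^2 + 94m - 132) + (450m^2 + 900m - 1350)
  -2m^3 + 40m^2 + 94m - 132 = (-(1/225)m + 22/225)(450m^2 + 900m - 1350) + (0)
Last nonzero remainder: 450m^2 + 900m - 1350. Dividing through by 450 gives the monic gcd m^2 + 2m - 3.
Cancel m^2 + 2m - 3 from numerator and denominator to get the reduced form.

(m^2 - 3m + 32)/(m^2 - m - 12)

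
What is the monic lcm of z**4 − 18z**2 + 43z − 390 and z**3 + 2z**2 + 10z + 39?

z**5 + 3z**4 − 18z**3 − 11z**2 − 261z − 1170

By polynomial division,
  z**4 − 18z**2 + 43z − 390 = (z − 2)(z**3 + 2z**2 + 10z + 39) + (−24z**2 + 24z − 312)
  z**3 + 2z**2 + 10z + 39 = (−(1/24)z − 1/8)(−24z**2 + 24z − 312) + (0)
Last nonzero remainder: −24z**2 + 24z − 312. Dividing through by −24 gives the monic gcd z**2 − z + 13.
Then lcm(f, g) = f·g / gcd(f, g); expanding and making the result monic gives the answer.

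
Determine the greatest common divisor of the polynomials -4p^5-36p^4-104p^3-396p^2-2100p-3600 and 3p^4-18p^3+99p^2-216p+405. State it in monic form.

By polynomial division,
  -4p^5-36p^4-104p^3-396p^2-2100p-3600 = (-(4/3)p-20)(3p^4-18p^3+99p^2-216p+405) + (-332p^3+1296p^2-5880p+4500)
  3p^4-18p^3+99p^2-216p+405 = (-(3/332)p+261/13778)(-332p^3+1296p^2-5880p+4500) + ((146853/6889)p^2-(440559/6889)p+2202795/6889)
  -332p^3+1296p^2-5880p+4500 = (-(2287148/146853)p+688900/48951)((146853/6889)p^2-(440559/6889)p+2202795/6889) + (0)
Last nonzero remainder: (146853/6889)p^2-(440559/6889)p+2202795/6889. Dividing through by 146853/6889 gives the monic gcd p^2-3p+15.

p^2-3p+15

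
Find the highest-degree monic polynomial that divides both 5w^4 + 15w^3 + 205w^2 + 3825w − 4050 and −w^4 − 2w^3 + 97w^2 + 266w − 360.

Apply the Euclidean algorithm:
  5w^4 + 15w^3 + 205w^2 + 3825w − 4050 = (−5)(−w^4 − 2w^3 + 97w^2 + 266w − 360) + (5w^3 + 690w^2 + 5155w − 5850)
  −w^4 − 2w^3 + 97w^2 + 266w − 360 = (−(1/5)w + 136/5)(5w^3 + 690w^2 + 5155w − 5850) + (−17640w^2 − 141120w + 158760)
  5w^3 + 690w^2 + 5155w − 5850 = (−(1/3528)w − 65/1764)(−17640w^2 − 141120w + 158760) + (0)
Last nonzero remainder: −17640w^2 − 141120w + 158760. Dividing through by −17640 gives the monic gcd w^2 + 8w − 9.

w^2 + 8w − 9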